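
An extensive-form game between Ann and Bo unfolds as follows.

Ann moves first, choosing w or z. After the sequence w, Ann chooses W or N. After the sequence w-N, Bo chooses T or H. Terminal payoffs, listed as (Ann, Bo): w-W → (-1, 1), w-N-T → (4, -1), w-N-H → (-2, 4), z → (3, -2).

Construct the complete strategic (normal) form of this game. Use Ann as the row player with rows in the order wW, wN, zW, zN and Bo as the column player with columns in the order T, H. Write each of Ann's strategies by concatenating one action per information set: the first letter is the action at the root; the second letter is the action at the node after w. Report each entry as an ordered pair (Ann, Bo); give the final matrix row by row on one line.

wW: (-1,1) (-1,1) | wN: (4,-1) (-2,4) | zW: (3,-2) (3,-2) | zN: (3,-2) (3,-2)

Row wW: T→(-1,1), H→(-1,1)
Row wN: T→(4,-1), H→(-2,4)
Row zW: T→(3,-2), H→(3,-2)
Row zN: T→(3,-2), H→(3,-2)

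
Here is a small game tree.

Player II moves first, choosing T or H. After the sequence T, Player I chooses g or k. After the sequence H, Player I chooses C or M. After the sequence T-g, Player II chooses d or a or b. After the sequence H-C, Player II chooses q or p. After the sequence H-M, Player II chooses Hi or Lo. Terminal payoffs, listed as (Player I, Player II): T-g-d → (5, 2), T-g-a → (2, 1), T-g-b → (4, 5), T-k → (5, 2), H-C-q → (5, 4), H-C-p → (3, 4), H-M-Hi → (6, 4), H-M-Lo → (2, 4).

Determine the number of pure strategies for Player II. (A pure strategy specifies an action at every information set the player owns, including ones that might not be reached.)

24

Player II owns the root with actions {T, H} — two choices.
Player II owns the node after T-g with actions {d, a, b} — three choices.
Player II owns the node after H-C with actions {q, p} — two choices.
Player II owns the node after H-M with actions {Hi, Lo} — two choices.
A pure strategy fixes one action at each information set independently, so the count is the product 2 × 3 × 2 × 2 = 24.
(For reference, Player I has 4 pure strategies, giving a 24×4 normal-form matrix.)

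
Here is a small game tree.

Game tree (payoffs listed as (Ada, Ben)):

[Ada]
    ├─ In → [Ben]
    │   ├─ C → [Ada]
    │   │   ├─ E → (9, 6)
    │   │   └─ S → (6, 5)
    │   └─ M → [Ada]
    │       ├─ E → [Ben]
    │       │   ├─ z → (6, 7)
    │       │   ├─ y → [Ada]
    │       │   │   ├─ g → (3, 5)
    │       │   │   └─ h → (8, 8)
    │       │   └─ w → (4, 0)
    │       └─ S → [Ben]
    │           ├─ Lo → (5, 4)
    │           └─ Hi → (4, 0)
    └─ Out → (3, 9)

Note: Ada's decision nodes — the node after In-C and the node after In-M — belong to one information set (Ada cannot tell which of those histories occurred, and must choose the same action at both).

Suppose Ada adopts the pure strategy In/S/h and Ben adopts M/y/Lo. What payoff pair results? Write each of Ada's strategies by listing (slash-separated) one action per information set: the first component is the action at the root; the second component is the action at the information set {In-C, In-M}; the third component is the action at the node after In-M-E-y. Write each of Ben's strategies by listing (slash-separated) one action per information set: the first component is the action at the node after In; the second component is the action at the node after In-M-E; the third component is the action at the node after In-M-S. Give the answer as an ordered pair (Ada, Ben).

Trace the play path from the root:
  Ada plays In
  Ben plays M at [In]
  Ada plays S at [In-M]
  Ben plays Lo at [In-M-S]
→ terminal payoff (5, 4).
(Ada's choice at the node after In-M-E-y is never reached on this path, so it doesn't affect the outcome.)

(5, 4)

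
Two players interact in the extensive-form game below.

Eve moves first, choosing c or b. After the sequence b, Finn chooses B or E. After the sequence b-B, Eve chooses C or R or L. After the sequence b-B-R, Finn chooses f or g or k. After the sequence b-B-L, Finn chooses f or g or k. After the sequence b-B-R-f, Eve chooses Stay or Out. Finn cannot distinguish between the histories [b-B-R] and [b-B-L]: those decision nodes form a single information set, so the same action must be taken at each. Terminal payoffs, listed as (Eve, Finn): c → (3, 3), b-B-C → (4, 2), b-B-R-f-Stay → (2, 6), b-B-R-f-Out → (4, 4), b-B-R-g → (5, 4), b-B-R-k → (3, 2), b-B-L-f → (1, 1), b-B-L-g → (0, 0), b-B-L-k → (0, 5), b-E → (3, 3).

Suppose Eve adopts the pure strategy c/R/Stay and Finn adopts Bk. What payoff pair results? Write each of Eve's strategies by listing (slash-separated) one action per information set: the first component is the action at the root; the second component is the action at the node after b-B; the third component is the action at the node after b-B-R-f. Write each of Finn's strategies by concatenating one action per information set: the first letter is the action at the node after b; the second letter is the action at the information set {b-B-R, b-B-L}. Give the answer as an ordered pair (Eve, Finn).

(3, 3)

Trace the play path from the root:
  Eve plays c
→ terminal payoff (3, 3).
(Eve's choice at the node after b-B is never reached on this path, so it doesn't affect the outcome.)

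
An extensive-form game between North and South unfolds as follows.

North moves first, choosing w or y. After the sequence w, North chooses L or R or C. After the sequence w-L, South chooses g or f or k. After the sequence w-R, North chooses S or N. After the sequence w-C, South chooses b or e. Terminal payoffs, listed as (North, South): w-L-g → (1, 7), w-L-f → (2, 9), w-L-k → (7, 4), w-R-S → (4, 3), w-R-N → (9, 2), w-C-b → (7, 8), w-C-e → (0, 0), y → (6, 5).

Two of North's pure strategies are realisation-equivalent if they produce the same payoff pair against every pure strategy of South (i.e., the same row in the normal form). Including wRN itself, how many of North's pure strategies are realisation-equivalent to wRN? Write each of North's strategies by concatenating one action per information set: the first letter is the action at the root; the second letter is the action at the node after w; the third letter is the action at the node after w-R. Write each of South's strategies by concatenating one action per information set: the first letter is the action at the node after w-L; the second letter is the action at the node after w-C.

1

Row for wRN (columns gb, ge, fb, fe, kb, ke): (9,2) (9,2) (9,2) (9,2) (9,2) (9,2).
Every one of North's information sets is on the play path for some reply by South when North follows wRN.
Changing the action at any of them therefore changes at least one column, so only wRN itself gives this row.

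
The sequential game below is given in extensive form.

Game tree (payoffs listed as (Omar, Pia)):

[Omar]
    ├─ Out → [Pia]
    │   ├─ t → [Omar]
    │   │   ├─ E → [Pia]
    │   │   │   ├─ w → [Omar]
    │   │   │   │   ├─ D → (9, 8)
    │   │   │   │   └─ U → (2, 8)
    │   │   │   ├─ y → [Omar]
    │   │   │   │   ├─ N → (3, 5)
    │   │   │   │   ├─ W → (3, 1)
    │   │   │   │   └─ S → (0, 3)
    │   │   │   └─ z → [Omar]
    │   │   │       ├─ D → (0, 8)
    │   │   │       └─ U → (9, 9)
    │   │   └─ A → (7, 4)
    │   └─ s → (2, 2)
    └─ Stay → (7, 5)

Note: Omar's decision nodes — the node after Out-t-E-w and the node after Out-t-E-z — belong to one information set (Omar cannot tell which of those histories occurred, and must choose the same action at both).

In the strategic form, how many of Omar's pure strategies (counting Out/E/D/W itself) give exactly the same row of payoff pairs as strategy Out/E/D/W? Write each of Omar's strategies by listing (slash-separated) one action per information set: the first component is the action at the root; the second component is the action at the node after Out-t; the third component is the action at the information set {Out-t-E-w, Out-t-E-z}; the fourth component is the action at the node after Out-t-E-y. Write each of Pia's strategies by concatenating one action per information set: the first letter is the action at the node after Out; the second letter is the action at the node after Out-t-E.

1

Row for Out/E/D/W (columns tw, ty, tz, sw, sy, sz): (9,8) (3,1) (0,8) (2,2) (2,2) (2,2).
Every one of Omar's information sets is on the play path for some reply by Pia when Omar follows Out/E/D/W.
Changing the action at any of them therefore changes at least one column, so only Out/E/D/W itself gives this row.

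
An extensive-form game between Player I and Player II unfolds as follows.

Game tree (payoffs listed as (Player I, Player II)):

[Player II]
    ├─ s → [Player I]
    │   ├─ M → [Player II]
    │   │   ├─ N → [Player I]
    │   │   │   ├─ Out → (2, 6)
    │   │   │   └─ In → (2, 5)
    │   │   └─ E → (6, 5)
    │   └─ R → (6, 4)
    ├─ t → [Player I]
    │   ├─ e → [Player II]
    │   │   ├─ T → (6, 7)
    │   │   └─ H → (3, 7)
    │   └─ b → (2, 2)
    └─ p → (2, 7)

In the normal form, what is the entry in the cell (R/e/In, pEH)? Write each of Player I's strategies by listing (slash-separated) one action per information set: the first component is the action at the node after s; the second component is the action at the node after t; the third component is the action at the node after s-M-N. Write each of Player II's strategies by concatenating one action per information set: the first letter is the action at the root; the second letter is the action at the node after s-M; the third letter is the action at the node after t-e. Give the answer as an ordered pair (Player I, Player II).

(2, 7)

Trace the play path from the root:
  Player II plays p
→ terminal payoff (2, 7).
(Player I's choice at the node after s is never reached on this path, so it doesn't affect the outcome.)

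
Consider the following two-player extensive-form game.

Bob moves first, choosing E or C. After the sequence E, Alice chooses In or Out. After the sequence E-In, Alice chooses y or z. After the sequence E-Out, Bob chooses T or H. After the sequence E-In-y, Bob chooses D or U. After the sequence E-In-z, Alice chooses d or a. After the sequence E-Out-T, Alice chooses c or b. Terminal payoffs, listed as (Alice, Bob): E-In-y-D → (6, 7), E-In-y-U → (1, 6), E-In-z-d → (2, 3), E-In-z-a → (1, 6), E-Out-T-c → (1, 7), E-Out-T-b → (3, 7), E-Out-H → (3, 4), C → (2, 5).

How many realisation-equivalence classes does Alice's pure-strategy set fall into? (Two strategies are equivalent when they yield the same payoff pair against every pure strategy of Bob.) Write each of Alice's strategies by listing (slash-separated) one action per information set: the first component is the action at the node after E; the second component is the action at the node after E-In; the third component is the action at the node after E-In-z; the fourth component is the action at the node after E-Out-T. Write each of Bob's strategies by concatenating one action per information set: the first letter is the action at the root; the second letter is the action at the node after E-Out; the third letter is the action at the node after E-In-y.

Alice has 16 pure strategies: In/y/d/c, In/y/d/b, In/y/a/c, In/y/a/b, In/z/d/c, In/z/d/b, In/z/a/c, In/z/a/b, Out/y/d/c, Out/y/d/b, Out/y/a/c, Out/y/a/b, Out/z/d/c, Out/z/d/b, Out/z/a/c, Out/z/a/b. Columns: ETD, ETU, EHD, EHU, CTD, CTU, CHD, CHU.
{In/y/d/c, In/y/d/b, In/y/a/c, In/y/a/b} → row (6,7) (1,6) (6,7) (1,6) (2,5) (2,5) (2,5) (2,5)
{In/z/d/c, In/z/d/b} → row (2,3) (2,3) (2,3) (2,3) (2,5) (2,5) (2,5) (2,5)
{In/z/a/c, In/z/a/b} → row (1,6) (1,6) (1,6) (1,6) (2,5) (2,5) (2,5) (2,5)
{Out/y/d/c, Out/y/a/c, Out/z/d/c, Out/z/a/c} → row (1,7) (1,7) (3,4) (3,4) (2,5) (2,5) (2,5) (2,5)
{Out/y/d/b, Out/y/a/b, Out/z/d/b, Out/z/a/b} → row (3,7) (3,7) (3,4) (3,4) (2,5) (2,5) (2,5) (2,5)
That's 5 distinct rows out of 16 strategies.

5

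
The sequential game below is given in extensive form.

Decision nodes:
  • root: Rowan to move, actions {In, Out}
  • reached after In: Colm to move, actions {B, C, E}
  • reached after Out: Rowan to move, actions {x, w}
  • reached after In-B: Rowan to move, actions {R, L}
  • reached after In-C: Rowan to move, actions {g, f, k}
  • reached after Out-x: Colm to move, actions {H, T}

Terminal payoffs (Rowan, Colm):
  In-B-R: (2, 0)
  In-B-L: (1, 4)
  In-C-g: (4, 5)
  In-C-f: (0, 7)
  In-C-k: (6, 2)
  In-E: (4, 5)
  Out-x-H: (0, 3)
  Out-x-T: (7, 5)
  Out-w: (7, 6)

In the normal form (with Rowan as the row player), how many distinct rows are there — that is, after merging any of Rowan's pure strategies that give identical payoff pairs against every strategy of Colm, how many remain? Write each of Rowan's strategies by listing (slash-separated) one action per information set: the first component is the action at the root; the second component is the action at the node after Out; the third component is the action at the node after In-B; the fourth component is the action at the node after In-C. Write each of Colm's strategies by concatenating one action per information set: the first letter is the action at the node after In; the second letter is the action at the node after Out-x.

8

Rowan has 24 pure strategies: In/x/R/g, In/x/R/f, In/x/R/k, In/x/L/g, In/x/L/f, In/x/L/k, In/w/R/g, In/w/R/f, In/w/R/k, In/w/L/g, In/w/L/f, In/w/L/k, Out/x/R/g, Out/x/R/f, Out/x/R/k, Out/x/L/g, Out/x/L/f, Out/x/L/k, Out/w/R/g, Out/w/R/f, Out/w/R/k, Out/w/L/g, Out/w/L/f, Out/w/L/k. Columns: BH, BT, CH, CT, EH, ET.
{In/x/R/g, In/w/R/g} → row (2,0) (2,0) (4,5) (4,5) (4,5) (4,5)
{In/x/R/f, In/w/R/f} → row (2,0) (2,0) (0,7) (0,7) (4,5) (4,5)
{In/x/R/k, In/w/R/k} → row (2,0) (2,0) (6,2) (6,2) (4,5) (4,5)
{In/x/L/g, In/w/L/g} → row (1,4) (1,4) (4,5) (4,5) (4,5) (4,5)
{In/x/L/f, In/w/L/f} → row (1,4) (1,4) (0,7) (0,7) (4,5) (4,5)
{In/x/L/k, In/w/L/k} → row (1,4) (1,4) (6,2) (6,2) (4,5) (4,5)
{Out/x/R/g, Out/x/R/f, Out/x/R/k, Out/x/L/g, Out/x/L/f, Out/x/L/k} → row (0,3) (7,5) (0,3) (7,5) (0,3) (7,5)
{Out/w/R/g, Out/w/R/f, Out/w/R/k, Out/w/L/g, Out/w/L/f, Out/w/L/k} → row (7,6) (7,6) (7,6) (7,6) (7,6) (7,6)
That's 8 distinct rows out of 24 strategies.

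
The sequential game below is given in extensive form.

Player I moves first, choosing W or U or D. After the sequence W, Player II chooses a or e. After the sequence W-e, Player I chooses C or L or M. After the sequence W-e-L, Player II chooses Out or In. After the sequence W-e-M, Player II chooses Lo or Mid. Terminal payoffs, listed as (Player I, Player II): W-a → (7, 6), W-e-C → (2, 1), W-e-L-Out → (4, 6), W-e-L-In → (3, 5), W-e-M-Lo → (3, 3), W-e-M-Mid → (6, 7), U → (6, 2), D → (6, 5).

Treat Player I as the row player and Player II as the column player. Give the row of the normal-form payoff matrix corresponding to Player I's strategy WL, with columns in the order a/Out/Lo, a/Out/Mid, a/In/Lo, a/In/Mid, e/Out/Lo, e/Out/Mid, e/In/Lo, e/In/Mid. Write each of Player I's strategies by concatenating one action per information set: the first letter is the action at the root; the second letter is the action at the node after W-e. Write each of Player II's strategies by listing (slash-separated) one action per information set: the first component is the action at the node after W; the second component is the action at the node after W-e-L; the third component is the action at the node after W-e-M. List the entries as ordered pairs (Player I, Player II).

vs a/Out/Lo: Player I plays W → Player II plays a at [W] → (7, 6)
vs a/Out/Mid: Player I plays W → Player II plays a at [W] → (7, 6)
vs a/In/Lo: Player I plays W → Player II plays a at [W] → (7, 6)
vs a/In/Mid: Player I plays W → Player II plays a at [W] → (7, 6)
vs e/Out/Lo: Player I plays W → Player II plays e at [W] → Player I plays L at [W-e] → Player II plays Out at [W-e-L] → (4, 6)
vs e/Out/Mid: Player I plays W → Player II plays e at [W] → Player I plays L at [W-e] → Player II plays Out at [W-e-L] → (4, 6)
vs e/In/Lo: Player I plays W → Player II plays e at [W] → Player I plays L at [W-e] → Player II plays In at [W-e-L] → (3, 5)
vs e/In/Mid: Player I plays W → Player II plays e at [W] → Player I plays L at [W-e] → Player II plays In at [W-e-L] → (3, 5)

(7,6) (7,6) (7,6) (7,6) (4,6) (4,6) (3,5) (3,5)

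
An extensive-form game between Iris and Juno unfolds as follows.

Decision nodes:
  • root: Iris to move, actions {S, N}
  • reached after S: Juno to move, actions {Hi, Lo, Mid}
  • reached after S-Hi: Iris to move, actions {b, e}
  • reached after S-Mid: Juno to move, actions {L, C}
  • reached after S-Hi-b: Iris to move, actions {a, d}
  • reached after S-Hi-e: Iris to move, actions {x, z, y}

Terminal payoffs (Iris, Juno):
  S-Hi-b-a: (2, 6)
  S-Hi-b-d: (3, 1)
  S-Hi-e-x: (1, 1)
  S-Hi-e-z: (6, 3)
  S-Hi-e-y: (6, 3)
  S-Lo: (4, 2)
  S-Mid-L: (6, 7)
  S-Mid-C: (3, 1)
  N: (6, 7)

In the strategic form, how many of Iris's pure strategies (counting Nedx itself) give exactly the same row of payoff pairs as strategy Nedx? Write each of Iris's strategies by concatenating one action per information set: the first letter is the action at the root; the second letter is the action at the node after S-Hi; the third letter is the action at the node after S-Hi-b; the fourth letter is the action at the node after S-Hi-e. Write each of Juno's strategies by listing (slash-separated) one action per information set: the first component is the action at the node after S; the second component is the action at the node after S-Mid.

12

Row for Nedx (columns Hi/L, Hi/C, Lo/L, Lo/C, Mid/L, Mid/C): (6,7) (6,7) (6,7) (6,7) (6,7) (6,7).
Under Nedx, Iris's choice at the node after S-Hi and at the node after S-Hi-b and at the node after S-Hi-e can never be reached regardless of what Juno does, so varying those choices leaves every outcome unchanged.
Holding the reachable choices fixed and varying the unreachable ones freely already gives 2 × 2 × 3 = 12 equivalent strategies.
No other strategy reproduces this row, so those 12 are the full class: Nbax, Nbaz, Nbay, Nbdx, Nbdz, Nbdy, Neax, Neaz, Neay, Nedx, Nedz, Nedy.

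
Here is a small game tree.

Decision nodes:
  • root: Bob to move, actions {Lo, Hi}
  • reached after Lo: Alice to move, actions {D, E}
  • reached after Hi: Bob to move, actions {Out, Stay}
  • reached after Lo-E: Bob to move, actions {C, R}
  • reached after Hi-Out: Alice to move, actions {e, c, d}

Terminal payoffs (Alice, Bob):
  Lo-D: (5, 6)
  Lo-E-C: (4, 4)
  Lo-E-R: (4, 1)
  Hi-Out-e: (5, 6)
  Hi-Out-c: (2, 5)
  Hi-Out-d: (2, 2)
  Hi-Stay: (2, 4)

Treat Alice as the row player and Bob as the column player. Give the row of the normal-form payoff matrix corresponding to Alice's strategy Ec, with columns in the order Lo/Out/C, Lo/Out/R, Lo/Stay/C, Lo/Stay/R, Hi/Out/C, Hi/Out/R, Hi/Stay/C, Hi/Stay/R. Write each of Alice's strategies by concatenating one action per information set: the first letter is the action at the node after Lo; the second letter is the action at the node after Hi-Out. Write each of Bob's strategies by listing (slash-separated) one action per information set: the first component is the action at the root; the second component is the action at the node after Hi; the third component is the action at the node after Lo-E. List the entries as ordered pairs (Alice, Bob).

(4,4) (4,1) (4,4) (4,1) (2,5) (2,5) (2,4) (2,4)

vs Lo/Out/C: Bob plays Lo → Alice plays E at [Lo] → Bob plays C at [Lo-E] → (4, 4)
vs Lo/Out/R: Bob plays Lo → Alice plays E at [Lo] → Bob plays R at [Lo-E] → (4, 1)
vs Lo/Stay/C: Bob plays Lo → Alice plays E at [Lo] → Bob plays C at [Lo-E] → (4, 4)
vs Lo/Stay/R: Bob plays Lo → Alice plays E at [Lo] → Bob plays R at [Lo-E] → (4, 1)
vs Hi/Out/C: Bob plays Hi → Bob plays Out at [Hi] → Alice plays c at [Hi-Out] → (2, 5)
vs Hi/Out/R: Bob plays Hi → Bob plays Out at [Hi] → Alice plays c at [Hi-Out] → (2, 5)
vs Hi/Stay/C: Bob plays Hi → Bob plays Stay at [Hi] → (2, 4)
vs Hi/Stay/R: Bob plays Hi → Bob plays Stay at [Hi] → (2, 4)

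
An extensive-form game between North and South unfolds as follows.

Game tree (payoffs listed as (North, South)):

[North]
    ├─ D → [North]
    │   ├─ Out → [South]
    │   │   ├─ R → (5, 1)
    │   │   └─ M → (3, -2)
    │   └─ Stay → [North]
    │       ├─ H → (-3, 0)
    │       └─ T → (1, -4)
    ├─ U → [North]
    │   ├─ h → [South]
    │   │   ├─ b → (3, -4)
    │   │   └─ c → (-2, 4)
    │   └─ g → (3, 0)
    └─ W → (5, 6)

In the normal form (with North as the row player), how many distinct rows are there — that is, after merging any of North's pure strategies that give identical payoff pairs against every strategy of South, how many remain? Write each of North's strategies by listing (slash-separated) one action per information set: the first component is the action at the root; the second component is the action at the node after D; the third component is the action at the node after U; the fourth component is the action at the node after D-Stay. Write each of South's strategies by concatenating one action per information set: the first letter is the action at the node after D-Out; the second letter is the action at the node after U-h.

North has 24 pure strategies: D/Out/h/H, D/Out/h/T, D/Out/g/H, D/Out/g/T, D/Stay/h/H, D/Stay/h/T, D/Stay/g/H, D/Stay/g/T, U/Out/h/H, U/Out/h/T, U/Out/g/H, U/Out/g/T, U/Stay/h/H, U/Stay/h/T, U/Stay/g/H, U/Stay/g/T, W/Out/h/H, W/Out/h/T, W/Out/g/H, W/Out/g/T, W/Stay/h/H, W/Stay/h/T, W/Stay/g/H, W/Stay/g/T. Columns: Rb, Rc, Mb, Mc.
{D/Out/h/H, D/Out/h/T, D/Out/g/H, D/Out/g/T} → row (5,1) (5,1) (3,-2) (3,-2)
{D/Stay/h/H, D/Stay/g/H} → row (-3,0) (-3,0) (-3,0) (-3,0)
{D/Stay/h/T, D/Stay/g/T} → row (1,-4) (1,-4) (1,-4) (1,-4)
{U/Out/h/H, U/Out/h/T, U/Stay/h/H, U/Stay/h/T} → row (3,-4) (-2,4) (3,-4) (-2,4)
{U/Out/g/H, U/Out/g/T, U/Stay/g/H, U/Stay/g/T} → row (3,0) (3,0) (3,0) (3,0)
{W/Out/h/H, W/Out/h/T, W/Out/g/H, W/Out/g/T, W/Stay/h/H, W/Stay/h/T, W/Stay/g/H, W/Stay/g/T} → row (5,6) (5,6) (5,6) (5,6)
That's 6 distinct rows out of 24 strategies.

6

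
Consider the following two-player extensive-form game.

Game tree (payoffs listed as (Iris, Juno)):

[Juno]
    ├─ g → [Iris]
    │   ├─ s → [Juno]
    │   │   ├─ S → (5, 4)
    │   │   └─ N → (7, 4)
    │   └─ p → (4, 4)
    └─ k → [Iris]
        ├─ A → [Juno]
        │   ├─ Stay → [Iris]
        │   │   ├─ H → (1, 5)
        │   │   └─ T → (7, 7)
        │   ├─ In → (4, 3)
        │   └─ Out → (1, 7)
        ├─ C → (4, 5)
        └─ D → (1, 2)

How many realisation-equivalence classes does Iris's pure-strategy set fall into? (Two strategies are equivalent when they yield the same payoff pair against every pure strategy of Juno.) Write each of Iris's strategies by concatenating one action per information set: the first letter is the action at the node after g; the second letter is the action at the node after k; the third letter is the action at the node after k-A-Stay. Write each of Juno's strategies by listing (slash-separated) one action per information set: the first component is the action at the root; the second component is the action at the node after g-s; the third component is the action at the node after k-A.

Iris has 12 pure strategies: sAH, sAT, sCH, sCT, sDH, sDT, pAH, pAT, pCH, pCT, pDH, pDT. Columns: g/S/Stay, g/S/In, g/S/Out, g/N/Stay, g/N/In, g/N/Out, k/S/Stay, k/S/In, k/S/Out, k/N/Stay, k/N/In, k/N/Out.
{sAH} → row (5,4) (5,4) (5,4) (7,4) (7,4) (7,4) (1,5) (4,3) (1,7) (1,5) (4,3) (1,7)
{sAT} → row (5,4) (5,4) (5,4) (7,4) (7,4) (7,4) (7,7) (4,3) (1,7) (7,7) (4,3) (1,7)
{sCH, sCT} → row (5,4) (5,4) (5,4) (7,4) (7,4) (7,4) (4,5) (4,5) (4,5) (4,5) (4,5) (4,5)
{sDH, sDT} → row (5,4) (5,4) (5,4) (7,4) (7,4) (7,4) (1,2) (1,2) (1,2) (1,2) (1,2) (1,2)
{pAH} → row (4,4) (4,4) (4,4) (4,4) (4,4) (4,4) (1,5) (4,3) (1,7) (1,5) (4,3) (1,7)
{pAT} → row (4,4) (4,4) (4,4) (4,4) (4,4) (4,4) (7,7) (4,3) (1,7) (7,7) (4,3) (1,7)
{pCH, pCT} → row (4,4) (4,4) (4,4) (4,4) (4,4) (4,4) (4,5) (4,5) (4,5) (4,5) (4,5) (4,5)
{pDH, pDT} → row (4,4) (4,4) (4,4) (4,4) (4,4) (4,4) (1,2) (1,2) (1,2) (1,2) (1,2) (1,2)
That's 8 distinct rows out of 12 strategies.

8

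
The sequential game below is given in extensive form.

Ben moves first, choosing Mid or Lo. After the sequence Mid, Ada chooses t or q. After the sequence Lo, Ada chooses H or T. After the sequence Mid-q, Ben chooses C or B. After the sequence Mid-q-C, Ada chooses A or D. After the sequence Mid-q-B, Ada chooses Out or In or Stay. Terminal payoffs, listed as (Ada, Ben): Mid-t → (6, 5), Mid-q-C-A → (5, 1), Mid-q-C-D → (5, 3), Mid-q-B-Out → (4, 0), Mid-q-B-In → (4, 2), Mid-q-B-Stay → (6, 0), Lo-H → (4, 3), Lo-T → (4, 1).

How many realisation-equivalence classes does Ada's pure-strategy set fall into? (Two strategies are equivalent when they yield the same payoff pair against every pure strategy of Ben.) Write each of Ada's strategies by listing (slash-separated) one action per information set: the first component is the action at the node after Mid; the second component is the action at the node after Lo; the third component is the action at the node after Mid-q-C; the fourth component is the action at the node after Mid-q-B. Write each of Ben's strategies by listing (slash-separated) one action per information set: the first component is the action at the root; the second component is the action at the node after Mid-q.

14

Ada has 24 pure strategies: t/H/A/Out, t/H/A/In, t/H/A/Stay, t/H/D/Out, t/H/D/In, t/H/D/Stay, t/T/A/Out, t/T/A/In, t/T/A/Stay, t/T/D/Out, t/T/D/In, t/T/D/Stay, q/H/A/Out, q/H/A/In, q/H/A/Stay, q/H/D/Out, q/H/D/In, q/H/D/Stay, q/T/A/Out, q/T/A/In, q/T/A/Stay, q/T/D/Out, q/T/D/In, q/T/D/Stay. Columns: Mid/C, Mid/B, Lo/C, Lo/B.
{t/H/A/Out, t/H/A/In, t/H/A/Stay, t/H/D/Out, t/H/D/In, t/H/D/Stay} → row (6,5) (6,5) (4,3) (4,3)
{t/T/A/Out, t/T/A/In, t/T/A/Stay, t/T/D/Out, t/T/D/In, t/T/D/Stay} → row (6,5) (6,5) (4,1) (4,1)
{q/H/A/Out} → row (5,1) (4,0) (4,3) (4,3)
{q/H/A/In} → row (5,1) (4,2) (4,3) (4,3)
{q/H/A/Stay} → row (5,1) (6,0) (4,3) (4,3)
{q/H/D/Out} → row (5,3) (4,0) (4,3) (4,3)
{q/H/D/In} → row (5,3) (4,2) (4,3) (4,3)
{q/H/D/Stay} → row (5,3) (6,0) (4,3) (4,3)
{q/T/A/Out} → row (5,1) (4,0) (4,1) (4,1)
{q/T/A/In} → row (5,1) (4,2) (4,1) (4,1)
{q/T/A/Stay} → row (5,1) (6,0) (4,1) (4,1)
{q/T/D/Out} → row (5,3) (4,0) (4,1) (4,1)
{q/T/D/In} → row (5,3) (4,2) (4,1) (4,1)
{q/T/D/Stay} → row (5,3) (6,0) (4,1) (4,1)
That's 14 distinct rows out of 24 strategies.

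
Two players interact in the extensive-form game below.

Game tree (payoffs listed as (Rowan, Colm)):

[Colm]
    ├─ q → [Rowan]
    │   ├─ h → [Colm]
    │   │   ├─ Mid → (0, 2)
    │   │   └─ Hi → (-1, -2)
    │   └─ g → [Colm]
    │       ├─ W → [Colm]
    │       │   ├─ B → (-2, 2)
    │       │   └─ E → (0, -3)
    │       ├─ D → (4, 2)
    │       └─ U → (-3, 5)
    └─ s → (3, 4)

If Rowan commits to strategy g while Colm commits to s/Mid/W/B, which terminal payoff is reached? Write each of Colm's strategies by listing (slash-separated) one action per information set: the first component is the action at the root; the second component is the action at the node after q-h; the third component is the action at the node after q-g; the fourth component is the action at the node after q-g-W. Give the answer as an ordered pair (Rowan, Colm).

(3, 4)

Trace the play path from the root:
  Colm plays s
→ terminal payoff (3, 4).
(Rowan's choice at the node after q is never reached on this path, so it doesn't affect the outcome.)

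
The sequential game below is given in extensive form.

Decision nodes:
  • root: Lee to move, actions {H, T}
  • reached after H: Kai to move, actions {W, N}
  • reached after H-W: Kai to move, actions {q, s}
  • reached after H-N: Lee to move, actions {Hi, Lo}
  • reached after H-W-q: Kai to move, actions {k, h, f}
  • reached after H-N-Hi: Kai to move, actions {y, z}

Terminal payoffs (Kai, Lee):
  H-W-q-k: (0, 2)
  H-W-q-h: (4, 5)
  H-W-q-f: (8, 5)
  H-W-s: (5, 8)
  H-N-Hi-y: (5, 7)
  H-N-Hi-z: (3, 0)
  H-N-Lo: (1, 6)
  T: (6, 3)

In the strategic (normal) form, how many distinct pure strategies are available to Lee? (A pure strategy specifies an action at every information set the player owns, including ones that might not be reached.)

Lee owns the root with actions {H, T} — two choices.
Lee owns the node after H-N with actions {Hi, Lo} — two choices.
A pure strategy fixes one action at each information set independently, so the count is the product 2 × 2 = 4.
(For reference, Kai has 24 pure strategies, giving a 4×24 normal-form matrix.)

4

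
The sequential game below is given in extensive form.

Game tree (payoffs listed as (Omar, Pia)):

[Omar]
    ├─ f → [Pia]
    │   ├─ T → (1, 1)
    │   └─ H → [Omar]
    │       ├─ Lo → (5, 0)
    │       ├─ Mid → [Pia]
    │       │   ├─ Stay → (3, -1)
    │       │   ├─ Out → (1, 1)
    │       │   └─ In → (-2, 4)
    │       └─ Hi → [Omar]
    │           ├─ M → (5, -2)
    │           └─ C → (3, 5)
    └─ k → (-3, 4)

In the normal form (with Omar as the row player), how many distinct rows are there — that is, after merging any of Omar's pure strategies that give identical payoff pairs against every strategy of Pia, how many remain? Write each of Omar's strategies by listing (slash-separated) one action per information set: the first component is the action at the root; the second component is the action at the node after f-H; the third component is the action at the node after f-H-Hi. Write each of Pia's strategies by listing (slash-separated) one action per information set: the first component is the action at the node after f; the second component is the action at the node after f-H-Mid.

Omar has 12 pure strategies: f/Lo/M, f/Lo/C, f/Mid/M, f/Mid/C, f/Hi/M, f/Hi/C, k/Lo/M, k/Lo/C, k/Mid/M, k/Mid/C, k/Hi/M, k/Hi/C. Columns: T/Stay, T/Out, T/In, H/Stay, H/Out, H/In.
{f/Lo/M, f/Lo/C} → row (1,1) (1,1) (1,1) (5,0) (5,0) (5,0)
{f/Mid/M, f/Mid/C} → row (1,1) (1,1) (1,1) (3,-1) (1,1) (-2,4)
{f/Hi/M} → row (1,1) (1,1) (1,1) (5,-2) (5,-2) (5,-2)
{f/Hi/C} → row (1,1) (1,1) (1,1) (3,5) (3,5) (3,5)
{k/Lo/M, k/Lo/C, k/Mid/M, k/Mid/C, k/Hi/M, k/Hi/C} → row (-3,4) (-3,4) (-3,4) (-3,4) (-3,4) (-3,4)
That's 5 distinct rows out of 12 strategies.

5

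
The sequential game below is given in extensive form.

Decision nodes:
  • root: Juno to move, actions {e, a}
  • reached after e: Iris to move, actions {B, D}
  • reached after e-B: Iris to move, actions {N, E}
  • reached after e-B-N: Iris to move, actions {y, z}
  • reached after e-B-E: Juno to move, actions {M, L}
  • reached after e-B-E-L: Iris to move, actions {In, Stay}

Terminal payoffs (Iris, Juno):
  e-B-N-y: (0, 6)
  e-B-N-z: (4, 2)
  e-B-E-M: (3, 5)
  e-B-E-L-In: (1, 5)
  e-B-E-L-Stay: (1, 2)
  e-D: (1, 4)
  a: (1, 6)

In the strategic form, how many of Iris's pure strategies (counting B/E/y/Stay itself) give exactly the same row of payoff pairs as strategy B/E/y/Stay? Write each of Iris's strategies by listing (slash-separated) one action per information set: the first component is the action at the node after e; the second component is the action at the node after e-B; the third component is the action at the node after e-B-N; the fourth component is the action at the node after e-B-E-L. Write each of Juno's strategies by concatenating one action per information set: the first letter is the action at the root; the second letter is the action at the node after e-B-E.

Row for B/E/y/Stay (columns eM, eL, aM, aL): (3,5) (1,2) (1,6) (1,6).
Under B/E/y/Stay, Iris's choice at the node after e-B-N can never be reached regardless of what Juno does, so varying those choices leaves every outcome unchanged.
Holding the reachable choices fixed and varying the unreachable one freely already gives 2 equivalent strategies.
No other strategy reproduces this row, so those 2 are the full class: B/E/y/Stay, B/E/z/Stay.

2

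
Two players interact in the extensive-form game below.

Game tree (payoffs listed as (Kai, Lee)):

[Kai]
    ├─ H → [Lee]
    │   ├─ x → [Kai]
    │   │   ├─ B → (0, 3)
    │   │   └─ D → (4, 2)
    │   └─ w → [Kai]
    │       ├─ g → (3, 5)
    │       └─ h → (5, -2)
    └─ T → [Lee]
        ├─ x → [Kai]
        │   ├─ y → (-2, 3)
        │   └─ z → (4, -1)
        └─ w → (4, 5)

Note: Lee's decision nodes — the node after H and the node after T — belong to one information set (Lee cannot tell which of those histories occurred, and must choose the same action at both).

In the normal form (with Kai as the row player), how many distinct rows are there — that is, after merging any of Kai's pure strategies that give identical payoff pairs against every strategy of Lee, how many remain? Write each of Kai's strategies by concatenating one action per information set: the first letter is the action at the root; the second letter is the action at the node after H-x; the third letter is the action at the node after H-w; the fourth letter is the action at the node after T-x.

Kai has 16 pure strategies: HBgy, HBgz, HBhy, HBhz, HDgy, HDgz, HDhy, HDhz, TBgy, TBgz, TBhy, TBhz, TDgy, TDgz, TDhy, TDhz. Columns: x, w.
{HBgy, HBgz} → row (0,3) (3,5)
{HBhy, HBhz} → row (0,3) (5,-2)
{HDgy, HDgz} → row (4,2) (3,5)
{HDhy, HDhz} → row (4,2) (5,-2)
{TBgy, TBhy, TDgy, TDhy} → row (-2,3) (4,5)
{TBgz, TBhz, TDgz, TDhz} → row (4,-1) (4,5)
That's 6 distinct rows out of 16 strategies.

6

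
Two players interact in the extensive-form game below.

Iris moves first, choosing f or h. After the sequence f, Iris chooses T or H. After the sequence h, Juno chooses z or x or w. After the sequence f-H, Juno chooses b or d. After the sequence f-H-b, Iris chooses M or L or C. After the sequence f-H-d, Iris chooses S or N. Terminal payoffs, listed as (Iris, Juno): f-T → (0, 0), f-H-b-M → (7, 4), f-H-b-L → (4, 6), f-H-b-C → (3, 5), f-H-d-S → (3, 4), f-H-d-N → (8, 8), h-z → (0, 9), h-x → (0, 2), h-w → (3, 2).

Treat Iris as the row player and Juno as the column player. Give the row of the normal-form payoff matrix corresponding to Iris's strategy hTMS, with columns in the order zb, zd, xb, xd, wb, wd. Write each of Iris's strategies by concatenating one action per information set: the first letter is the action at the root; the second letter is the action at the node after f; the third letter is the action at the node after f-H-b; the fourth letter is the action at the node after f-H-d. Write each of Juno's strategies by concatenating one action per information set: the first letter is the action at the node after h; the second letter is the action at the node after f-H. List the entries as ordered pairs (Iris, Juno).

(0,9) (0,9) (0,2) (0,2) (3,2) (3,2)

vs zb: Iris plays h → Juno plays z at [h] → (0, 9)
vs zd: Iris plays h → Juno plays z at [h] → (0, 9)
vs xb: Iris plays h → Juno plays x at [h] → (0, 2)
vs xd: Iris plays h → Juno plays x at [h] → (0, 2)
vs wb: Iris plays h → Juno plays w at [h] → (3, 2)
vs wd: Iris plays h → Juno plays w at [h] → (3, 2)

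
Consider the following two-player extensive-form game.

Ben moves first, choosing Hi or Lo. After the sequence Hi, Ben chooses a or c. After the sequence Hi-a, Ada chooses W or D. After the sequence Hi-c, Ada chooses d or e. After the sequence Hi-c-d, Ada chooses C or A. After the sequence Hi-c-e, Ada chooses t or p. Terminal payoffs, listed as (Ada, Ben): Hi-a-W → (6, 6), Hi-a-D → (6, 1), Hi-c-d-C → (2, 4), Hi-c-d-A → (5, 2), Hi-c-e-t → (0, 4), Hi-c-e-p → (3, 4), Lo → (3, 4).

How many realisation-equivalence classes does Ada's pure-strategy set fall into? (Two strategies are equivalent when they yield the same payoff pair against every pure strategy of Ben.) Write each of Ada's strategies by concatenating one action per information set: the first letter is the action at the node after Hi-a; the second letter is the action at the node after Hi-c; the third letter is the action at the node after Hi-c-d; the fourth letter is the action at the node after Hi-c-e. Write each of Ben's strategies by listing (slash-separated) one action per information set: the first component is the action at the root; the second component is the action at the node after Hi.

Ada has 16 pure strategies: WdCt, WdCp, WdAt, WdAp, WeCt, WeCp, WeAt, WeAp, DdCt, DdCp, DdAt, DdAp, DeCt, DeCp, DeAt, DeAp. Columns: Hi/a, Hi/c, Lo/a, Lo/c.
{WdCt, WdCp} → row (6,6) (2,4) (3,4) (3,4)
{WdAt, WdAp} → row (6,6) (5,2) (3,4) (3,4)
{WeCt, WeAt} → row (6,6) (0,4) (3,4) (3,4)
{WeCp, WeAp} → row (6,6) (3,4) (3,4) (3,4)
{DdCt, DdCp} → row (6,1) (2,4) (3,4) (3,4)
{DdAt, DdAp} → row (6,1) (5,2) (3,4) (3,4)
{DeCt, DeAt} → row (6,1) (0,4) (3,4) (3,4)
{DeCp, DeAp} → row (6,1) (3,4) (3,4) (3,4)
That's 8 distinct rows out of 16 strategies.

8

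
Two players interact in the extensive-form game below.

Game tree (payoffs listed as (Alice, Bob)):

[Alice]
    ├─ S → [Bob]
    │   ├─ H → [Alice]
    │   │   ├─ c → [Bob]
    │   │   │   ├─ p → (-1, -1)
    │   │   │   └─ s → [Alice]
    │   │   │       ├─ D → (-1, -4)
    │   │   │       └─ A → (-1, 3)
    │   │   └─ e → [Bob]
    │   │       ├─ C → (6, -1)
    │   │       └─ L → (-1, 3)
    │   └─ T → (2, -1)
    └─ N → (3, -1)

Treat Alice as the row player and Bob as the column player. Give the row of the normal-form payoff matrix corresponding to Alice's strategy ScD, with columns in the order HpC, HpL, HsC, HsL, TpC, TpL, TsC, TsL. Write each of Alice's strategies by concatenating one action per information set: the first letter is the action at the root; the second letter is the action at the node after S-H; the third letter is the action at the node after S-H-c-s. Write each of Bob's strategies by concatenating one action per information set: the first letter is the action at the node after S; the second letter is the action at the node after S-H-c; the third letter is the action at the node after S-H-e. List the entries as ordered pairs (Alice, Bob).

vs HpC: Alice plays S → Bob plays H at [S] → Alice plays c at [S-H] → Bob plays p at [S-H-c] → (-1, -1)
vs HpL: Alice plays S → Bob plays H at [S] → Alice plays c at [S-H] → Bob plays p at [S-H-c] → (-1, -1)
vs HsC: Alice plays S → Bob plays H at [S] → Alice plays c at [S-H] → Bob plays s at [S-H-c] → Alice plays D at [S-H-c-s] → (-1, -4)
vs HsL: Alice plays S → Bob plays H at [S] → Alice plays c at [S-H] → Bob plays s at [S-H-c] → Alice plays D at [S-H-c-s] → (-1, -4)
vs TpC: Alice plays S → Bob plays T at [S] → (2, -1)
vs TpL: Alice plays S → Bob plays T at [S] → (2, -1)
vs TsC: Alice plays S → Bob plays T at [S] → (2, -1)
vs TsL: Alice plays S → Bob plays T at [S] → (2, -1)

(-1,-1) (-1,-1) (-1,-4) (-1,-4) (2,-1) (2,-1) (2,-1) (2,-1)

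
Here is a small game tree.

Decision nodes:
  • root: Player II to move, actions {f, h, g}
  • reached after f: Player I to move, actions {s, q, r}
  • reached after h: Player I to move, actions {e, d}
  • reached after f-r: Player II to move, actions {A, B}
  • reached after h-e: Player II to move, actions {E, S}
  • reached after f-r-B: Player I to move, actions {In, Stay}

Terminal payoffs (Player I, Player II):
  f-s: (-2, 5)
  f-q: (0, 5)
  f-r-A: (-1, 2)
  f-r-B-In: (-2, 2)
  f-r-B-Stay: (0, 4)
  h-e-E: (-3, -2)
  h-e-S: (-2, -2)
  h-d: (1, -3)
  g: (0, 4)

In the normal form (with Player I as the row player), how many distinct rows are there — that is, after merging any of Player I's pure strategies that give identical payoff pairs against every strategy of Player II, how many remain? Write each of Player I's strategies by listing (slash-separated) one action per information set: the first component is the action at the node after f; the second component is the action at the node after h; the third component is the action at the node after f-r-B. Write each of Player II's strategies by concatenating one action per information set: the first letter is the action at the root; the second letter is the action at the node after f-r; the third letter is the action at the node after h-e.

Player I has 12 pure strategies: s/e/In, s/e/Stay, s/d/In, s/d/Stay, q/e/In, q/e/Stay, q/d/In, q/d/Stay, r/e/In, r/e/Stay, r/d/In, r/d/Stay. Columns: fAE, fAS, fBE, fBS, hAE, hAS, hBE, hBS, gAE, gAS, gBE, gBS.
{s/e/In, s/e/Stay} → row (-2,5) (-2,5) (-2,5) (-2,5) (-3,-2) (-2,-2) (-3,-2) (-2,-2) (0,4) (0,4) (0,4) (0,4)
{s/d/In, s/d/Stay} → row (-2,5) (-2,5) (-2,5) (-2,5) (1,-3) (1,-3) (1,-3) (1,-3) (0,4) (0,4) (0,4) (0,4)
{q/e/In, q/e/Stay} → row (0,5) (0,5) (0,5) (0,5) (-3,-2) (-2,-2) (-3,-2) (-2,-2) (0,4) (0,4) (0,4) (0,4)
{q/d/In, q/d/Stay} → row (0,5) (0,5) (0,5) (0,5) (1,-3) (1,-3) (1,-3) (1,-3) (0,4) (0,4) (0,4) (0,4)
{r/e/In} → row (-1,2) (-1,2) (-2,2) (-2,2) (-3,-2) (-2,-2) (-3,-2) (-2,-2) (0,4) (0,4) (0,4) (0,4)
{r/e/Stay} → row (-1,2) (-1,2) (0,4) (0,4) (-3,-2) (-2,-2) (-3,-2) (-2,-2) (0,4) (0,4) (0,4) (0,4)
{r/d/In} → row (-1,2) (-1,2) (-2,2) (-2,2) (1,-3) (1,-3) (1,-3) (1,-3) (0,4) (0,4) (0,4) (0,4)
{r/d/Stay} → row (-1,2) (-1,2) (0,4) (0,4) (1,-3) (1,-3) (1,-3) (1,-3) (0,4) (0,4) (0,4) (0,4)
That's 8 distinct rows out of 12 strategies.

8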